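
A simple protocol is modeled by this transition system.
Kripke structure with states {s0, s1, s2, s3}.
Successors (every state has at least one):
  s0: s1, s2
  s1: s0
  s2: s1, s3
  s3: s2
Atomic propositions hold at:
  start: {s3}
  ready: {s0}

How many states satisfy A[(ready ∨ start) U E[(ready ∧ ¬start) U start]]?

1

Sat(ready ∨ start) = {s0, s3}
Sat(¬start) = {s0, s1, s2}
Sat(ready ∧ ¬start) = {s0}
E[(ready ∧ ¬start) U start]: least fixpoint, start Z0 = Sat(start) = {s3}, add states in Sat(ready ∧ ¬start) with some successor in Z. Already a fixed point.
Sat(E[(ready ∧ ¬start) U start]) = {s3}
A[(ready ∨ start) U E[(ready ∧ ¬start) U start]]: least fixpoint, start Z0 = Sat(E[(ready ∧ ¬start) U start]) = {s3}, add states in Sat(ready ∨ start) with every successor in Z. Already a fixed point.
Sat(A[(ready ∨ start) U E[(ready ∧ ¬start) U start]]) = {s3}
|Sat(A[(ready ∨ start) U E[(ready ∧ ¬start) U start]])| = |{s3}| = 1.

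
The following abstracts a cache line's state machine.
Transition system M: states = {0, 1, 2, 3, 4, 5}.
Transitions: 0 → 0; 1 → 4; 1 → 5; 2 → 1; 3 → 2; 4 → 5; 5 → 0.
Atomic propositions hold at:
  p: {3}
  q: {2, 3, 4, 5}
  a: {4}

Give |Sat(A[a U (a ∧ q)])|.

Sat(a ∧ q) = {4}
A[a U (a ∧ q)]: least fixpoint, start Z0 = Sat((a ∧ q)) = {4}, add states in Sat(a) with every successor in Z. Already a fixed point.
Sat(A[a U (a ∧ q)]) = {4}
|Sat(A[a U (a ∧ q)])| = |{4}| = 1.

1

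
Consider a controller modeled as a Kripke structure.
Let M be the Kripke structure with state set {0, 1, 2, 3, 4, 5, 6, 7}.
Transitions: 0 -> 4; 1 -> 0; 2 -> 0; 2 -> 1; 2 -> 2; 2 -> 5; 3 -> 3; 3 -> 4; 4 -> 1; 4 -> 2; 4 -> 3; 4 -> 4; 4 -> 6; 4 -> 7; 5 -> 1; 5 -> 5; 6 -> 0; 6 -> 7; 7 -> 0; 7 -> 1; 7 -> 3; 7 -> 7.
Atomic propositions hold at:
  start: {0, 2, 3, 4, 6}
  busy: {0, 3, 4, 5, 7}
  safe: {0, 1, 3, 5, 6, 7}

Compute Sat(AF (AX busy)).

Sat(AX busy) = {s : every successor in {0, 3, 4, 5, 7}} = {0, 1, 3, 6}
AF (AX busy): least fixpoint, start Z0 = {0, 1, 3, 6}, add states with every successor in Z. Already a fixed point.
Sat(AF (AX busy)) = {0, 1, 3, 6}

{0, 1, 3, 6}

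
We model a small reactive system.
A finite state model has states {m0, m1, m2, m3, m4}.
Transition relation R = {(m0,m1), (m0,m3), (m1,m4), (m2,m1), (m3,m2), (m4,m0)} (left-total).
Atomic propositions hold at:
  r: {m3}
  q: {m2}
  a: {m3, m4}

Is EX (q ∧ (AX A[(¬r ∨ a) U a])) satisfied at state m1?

No

Sat(¬r) = {m0, m1, m2, m4}
Sat(¬r ∨ a) = {m0, m1, m2, m3, m4}
A[(¬r ∨ a) U a]: least fixpoint, start Z0 = Sat(a) = {m3, m4}, add states in Sat(¬r ∨ a) with every successor in Z. Z1 = {m1, m3, m4}; Z2 = {m0, m1, m2, m3, m4}; fixed.
Sat(A[(¬r ∨ a) U a]) = {m0, m1, m2, m3, m4}
Sat(AX A[(¬r ∨ a) U a]) = {s : every successor in {m0, m1, m2, m3, m4}} = {m0, m1, m2, m3, m4}
Sat(q ∧ (AX A[(¬r ∨ a) U a])) = {m2}
Sat(EX (q ∧ (AX A[(¬r ∨ a) U a]))) = {s : some successor in {m2}} = {m3}
m1 ∉ Sat(EX (q ∧ (AX A[(¬r ∨ a) U a]))) = {m3}, so the formula does not hold at m1.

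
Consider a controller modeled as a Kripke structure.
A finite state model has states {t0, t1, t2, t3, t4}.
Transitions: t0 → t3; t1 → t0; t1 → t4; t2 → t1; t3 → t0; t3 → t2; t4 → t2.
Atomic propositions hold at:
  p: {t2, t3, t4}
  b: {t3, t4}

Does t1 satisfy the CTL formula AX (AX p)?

Sat(AX p) = {s : every successor in {t2, t3, t4}} = {t0, t4}
Sat(AX (AX p)) = {s : every successor in {t0, t4}} = {t1}
t1 ∈ Sat(AX (AX p)) = {t1}, so the formula holds at t1.

Yes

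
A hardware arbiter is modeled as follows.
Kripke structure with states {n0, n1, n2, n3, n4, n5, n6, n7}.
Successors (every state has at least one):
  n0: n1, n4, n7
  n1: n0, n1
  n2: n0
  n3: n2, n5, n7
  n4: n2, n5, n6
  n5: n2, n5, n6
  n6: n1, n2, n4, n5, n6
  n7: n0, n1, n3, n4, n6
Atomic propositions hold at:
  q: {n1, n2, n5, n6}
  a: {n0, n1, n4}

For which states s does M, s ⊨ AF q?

AF q: least fixpoint, start Z0 = {n1, n2, n5, n6}, add states with every successor in Z. Z1 = {n1, n2, n4, n5, n6}; fixed.
Sat(AF q) = {n1, n2, n4, n5, n6}

{n1, n2, n4, n5, n6}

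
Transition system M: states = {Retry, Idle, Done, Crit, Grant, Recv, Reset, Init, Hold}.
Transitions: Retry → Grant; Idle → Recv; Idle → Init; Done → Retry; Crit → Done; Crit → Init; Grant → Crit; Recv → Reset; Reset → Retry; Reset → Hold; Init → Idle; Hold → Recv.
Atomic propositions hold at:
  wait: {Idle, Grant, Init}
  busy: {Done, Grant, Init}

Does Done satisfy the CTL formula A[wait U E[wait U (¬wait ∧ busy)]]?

Sat(¬wait) = {Retry, Done, Crit, Recv, Reset, Hold}
Sat(¬wait ∧ busy) = {Done}
E[wait U (¬wait ∧ busy)]: least fixpoint, start Z0 = Sat((¬wait ∧ busy)) = {Done}, add states in Sat(wait) with some successor in Z. Already a fixed point.
Sat(E[wait U (¬wait ∧ busy)]) = {Done}
A[wait U E[wait U (¬wait ∧ busy)]]: least fixpoint, start Z0 = Sat(E[wait U (¬wait ∧ busy)]) = {Done}, add states in Sat(wait) with every successor in Z. Already a fixed point.
Sat(A[wait U E[wait U (¬wait ∧ busy)]]) = {Done}
Done ∈ Sat(A[wait U E[wait U (¬wait ∧ busy)]]) = {Done}, so the formula holds at Done.

Yes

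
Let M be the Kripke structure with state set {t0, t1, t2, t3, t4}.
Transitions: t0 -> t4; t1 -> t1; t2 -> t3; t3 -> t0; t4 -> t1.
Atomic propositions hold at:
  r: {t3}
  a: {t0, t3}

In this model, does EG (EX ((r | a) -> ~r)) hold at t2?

No

Sat(r | a) = {t0, t3}
Sat(~r) = {t0, t1, t2, t4}
Sat((r | a) -> ~r) = {t0, t1, t2, t4}
Sat(EX ((r | a) -> ~r)) = {s : some successor in {t0, t1, t2, t4}} = {t0, t1, t3, t4}
EG (EX ((r | a) -> ~r)): greatest fixpoint, start Z0 = {t0, t1, t3, t4}, keep only states in Sat with some successor in Z. Already a fixed point.
Sat(EG (EX ((r | a) -> ~r))) = {t0, t1, t3, t4}
t2 ∉ Sat(EG (EX ((r | a) -> ~r))) = {t0, t1, t3, t4}, so the formula does not hold at t2.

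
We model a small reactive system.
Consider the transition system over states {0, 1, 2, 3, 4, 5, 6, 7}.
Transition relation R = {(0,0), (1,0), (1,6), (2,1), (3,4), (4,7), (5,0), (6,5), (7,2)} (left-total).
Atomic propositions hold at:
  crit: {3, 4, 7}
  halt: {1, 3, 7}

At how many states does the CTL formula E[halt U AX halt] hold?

4

Sat(AX halt) = {s : every successor in {1, 3, 7}} = {2, 4}
E[halt U AX halt]: least fixpoint, start Z0 = Sat(AX halt) = {2, 4}, add states in Sat(halt) with some successor in Z. Z1 = {2, 3, 4, 7}; fixed.
Sat(E[halt U AX halt]) = {2, 3, 4, 7}
|Sat(E[halt U AX halt])| = |{2, 3, 4, 7}| = 4.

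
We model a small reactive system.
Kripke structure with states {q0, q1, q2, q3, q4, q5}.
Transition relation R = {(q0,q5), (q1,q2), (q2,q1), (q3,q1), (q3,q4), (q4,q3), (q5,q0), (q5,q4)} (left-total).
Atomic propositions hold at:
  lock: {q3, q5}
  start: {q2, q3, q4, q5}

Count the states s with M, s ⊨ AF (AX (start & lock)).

Sat(start & lock) = {q3, q5}
Sat(AX (start & lock)) = {s : every successor in {q3, q5}} = {q0, q4}
AF (AX (start & lock)): least fixpoint, start Z0 = {q0, q4}, add states with every successor in Z. Z1 = {q0, q4, q5}; fixed.
Sat(AF (AX (start & lock))) = {q0, q4, q5}
|Sat(AF (AX (start & lock)))| = |{q0, q4, q5}| = 3.

3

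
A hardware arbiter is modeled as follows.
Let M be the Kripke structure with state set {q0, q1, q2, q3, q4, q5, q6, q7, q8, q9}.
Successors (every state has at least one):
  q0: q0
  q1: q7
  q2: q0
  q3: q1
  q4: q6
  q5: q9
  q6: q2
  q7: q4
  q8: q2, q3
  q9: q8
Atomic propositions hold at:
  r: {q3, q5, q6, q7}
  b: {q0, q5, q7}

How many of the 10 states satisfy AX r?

Sat(AX r) = {s : every successor in {q3, q5, q6, q7}} = {q1, q4}
|Sat(AX r)| = |{q1, q4}| = 2.

2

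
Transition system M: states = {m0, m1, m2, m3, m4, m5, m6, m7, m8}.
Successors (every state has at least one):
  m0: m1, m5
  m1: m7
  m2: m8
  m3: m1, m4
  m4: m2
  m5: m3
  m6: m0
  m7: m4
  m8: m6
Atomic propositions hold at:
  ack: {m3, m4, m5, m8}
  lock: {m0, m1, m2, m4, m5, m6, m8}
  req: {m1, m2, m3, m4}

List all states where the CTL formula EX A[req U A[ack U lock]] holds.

{m0, m2, m3, m4, m5, m6, m7, m8}

A[ack U lock]: least fixpoint, start Z0 = Sat(lock) = {m0, m1, m2, m4, m5, m6, m8}, add states in Sat(ack) with every successor in Z. Z1 = {m0, m1, m2, m3, m4, m5, m6, m8}; fixed.
Sat(A[ack U lock]) = {m0, m1, m2, m3, m4, m5, m6, m8}
A[req U A[ack U lock]]: least fixpoint, start Z0 = Sat(A[ack U lock]) = {m0, m1, m2, m3, m4, m5, m6, m8}, add states in Sat(req) with every successor in Z. Already a fixed point.
Sat(A[req U A[ack U lock]]) = {m0, m1, m2, m3, m4, m5, m6, m8}
Sat(EX A[req U A[ack U lock]]) = {s : some successor in {m0, m1, m2, m3, m4, m5, m6, m8}} = {m0, m2, m3, m4, m5, m6, m7, m8}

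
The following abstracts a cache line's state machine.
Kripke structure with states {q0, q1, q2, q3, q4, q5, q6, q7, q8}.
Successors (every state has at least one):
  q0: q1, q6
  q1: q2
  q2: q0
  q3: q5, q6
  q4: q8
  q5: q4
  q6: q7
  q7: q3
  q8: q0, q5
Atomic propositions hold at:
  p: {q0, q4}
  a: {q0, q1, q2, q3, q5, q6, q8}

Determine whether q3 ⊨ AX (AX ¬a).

Sat(¬a) = {q4, q7}
Sat(AX ¬a) = {s : every successor in {q4, q7}} = {q5, q6}
Sat(AX (AX ¬a)) = {s : every successor in {q5, q6}} = {q3}
q3 ∈ Sat(AX (AX ¬a)) = {q3}, so the formula holds at q3.

Yes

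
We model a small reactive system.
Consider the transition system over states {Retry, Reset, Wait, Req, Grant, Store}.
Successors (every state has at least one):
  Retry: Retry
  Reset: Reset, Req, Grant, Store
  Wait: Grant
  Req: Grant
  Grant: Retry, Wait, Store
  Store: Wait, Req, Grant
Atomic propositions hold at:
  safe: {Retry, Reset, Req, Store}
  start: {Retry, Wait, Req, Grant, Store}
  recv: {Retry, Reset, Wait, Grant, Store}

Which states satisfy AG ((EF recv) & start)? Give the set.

{Retry, Wait, Req, Grant, Store}

EF recv: least fixpoint, start Z0 = {Retry, Reset, Wait, Grant, Store}, add states with some successor in Z. Z1 = {Retry, Reset, Wait, Req, Grant, Store}; fixed.
Sat(EF recv) = {Retry, Reset, Wait, Req, Grant, Store}
Sat((EF recv) & start) = {Retry, Wait, Req, Grant, Store}
AG ((EF recv) & start): greatest fixpoint, start Z0 = {Retry, Wait, Req, Grant, Store}, keep only states in Sat with every successor in Z. Already a fixed point.
Sat(AG ((EF recv) & start)) = {Retry, Wait, Req, Grant, Store}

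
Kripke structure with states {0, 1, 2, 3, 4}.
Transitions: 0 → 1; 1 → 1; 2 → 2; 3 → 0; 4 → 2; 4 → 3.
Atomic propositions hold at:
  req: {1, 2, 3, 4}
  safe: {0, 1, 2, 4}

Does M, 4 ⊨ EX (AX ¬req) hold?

Yes

Sat(¬req) = {0}
Sat(AX ¬req) = {s : every successor in {0}} = {3}
Sat(EX (AX ¬req)) = {s : some successor in {3}} = {4}
4 ∈ Sat(EX (AX ¬req)) = {4}, so the formula holds at 4.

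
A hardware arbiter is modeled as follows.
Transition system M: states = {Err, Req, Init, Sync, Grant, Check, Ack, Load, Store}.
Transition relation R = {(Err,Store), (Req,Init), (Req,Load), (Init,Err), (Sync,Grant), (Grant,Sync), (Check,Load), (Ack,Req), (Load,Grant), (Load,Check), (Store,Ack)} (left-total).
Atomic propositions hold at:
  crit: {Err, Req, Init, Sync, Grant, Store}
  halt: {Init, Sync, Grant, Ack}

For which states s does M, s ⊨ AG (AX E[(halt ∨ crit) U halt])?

Sat(halt ∨ crit) = {Err, Req, Init, Sync, Grant, Ack, Store}
E[(halt ∨ crit) U halt]: least fixpoint, start Z0 = Sat(halt) = {Init, Sync, Grant, Ack}, add states in Sat(halt ∨ crit) with some successor in Z. Z1 = {Req, Init, Sync, Grant, Ack, Store}; Z2 = {Err, Req, Init, Sync, Grant, Ack, Store}; fixed.
Sat(E[(halt ∨ crit) U halt]) = {Err, Req, Init, Sync, Grant, Ack, Store}
Sat(AX E[(halt ∨ crit) U halt]) = {s : every successor in {Err, Req, Init, Sync, Grant, Ack, Store}} = {Err, Init, Sync, Grant, Ack, Store}
AG (AX E[(halt ∨ crit) U halt]): greatest fixpoint, start Z0 = {Err, Init, Sync, Grant, Ack, Store}, keep only states in Sat with every successor in Z. Z1 = {Err, Init, Sync, Grant, Store}; Z2 = {Err, Init, Sync, Grant}; Z3 = {Init, Sync, Grant}; Z4 = {Sync, Grant}; fixed.
Sat(AG (AX E[(halt ∨ crit) U halt])) = {Sync, Grant}

{Sync, Grant}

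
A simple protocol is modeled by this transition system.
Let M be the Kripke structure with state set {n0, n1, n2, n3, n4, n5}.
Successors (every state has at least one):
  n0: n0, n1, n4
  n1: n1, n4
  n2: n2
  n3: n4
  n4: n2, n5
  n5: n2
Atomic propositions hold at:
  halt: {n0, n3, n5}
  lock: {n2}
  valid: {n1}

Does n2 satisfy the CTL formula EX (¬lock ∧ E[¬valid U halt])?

Sat(¬lock) = {n0, n1, n3, n4, n5}
Sat(¬valid) = {n0, n2, n3, n4, n5}
E[¬valid U halt]: least fixpoint, start Z0 = Sat(halt) = {n0, n3, n5}, add states in Sat(¬valid) with some successor in Z. Z1 = {n0, n3, n4, n5}; fixed.
Sat(E[¬valid U halt]) = {n0, n3, n4, n5}
Sat(¬lock ∧ E[¬valid U halt]) = {n0, n3, n4, n5}
Sat(EX (¬lock ∧ E[¬valid U halt])) = {s : some successor in {n0, n3, n4, n5}} = {n0, n1, n3, n4}
n2 ∉ Sat(EX (¬lock ∧ E[¬valid U halt])) = {n0, n1, n3, n4}, so the formula does not hold at n2.

No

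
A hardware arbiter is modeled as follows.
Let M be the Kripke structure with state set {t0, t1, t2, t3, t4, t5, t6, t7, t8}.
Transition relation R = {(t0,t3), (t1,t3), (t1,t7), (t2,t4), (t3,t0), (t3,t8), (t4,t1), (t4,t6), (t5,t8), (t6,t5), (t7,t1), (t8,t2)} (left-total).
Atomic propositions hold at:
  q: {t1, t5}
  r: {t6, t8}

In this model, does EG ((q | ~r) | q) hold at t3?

Yes

Sat(~r) = {t0, t1, t2, t3, t4, t5, t7}
Sat(q | ~r) = {t0, t1, t2, t3, t4, t5, t7}
Sat((q | ~r) | q) = {t0, t1, t2, t3, t4, t5, t7}
EG ((q | ~r) | q): greatest fixpoint, start Z0 = {t0, t1, t2, t3, t4, t5, t7}, keep only states in Sat with some successor in Z. Z1 = {t0, t1, t2, t3, t4, t7}; fixed.
Sat(EG ((q | ~r) | q)) = {t0, t1, t2, t3, t4, t7}
t3 ∈ Sat(EG ((q | ~r) | q)) = {t0, t1, t2, t3, t4, t7}, so the formula holds at t3.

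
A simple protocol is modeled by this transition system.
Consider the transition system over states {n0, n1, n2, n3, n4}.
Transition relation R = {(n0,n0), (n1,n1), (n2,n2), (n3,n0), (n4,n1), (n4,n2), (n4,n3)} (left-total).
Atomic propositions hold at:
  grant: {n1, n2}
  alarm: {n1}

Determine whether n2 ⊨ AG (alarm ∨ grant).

Sat(alarm ∨ grant) = {n1, n2}
AG (alarm ∨ grant): greatest fixpoint, start Z0 = {n1, n2}, keep only states in Sat with every successor in Z. Already a fixed point.
Sat(AG (alarm ∨ grant)) = {n1, n2}
n2 ∈ Sat(AG (alarm ∨ grant)) = {n1, n2}, so the formula holds at n2.

Yes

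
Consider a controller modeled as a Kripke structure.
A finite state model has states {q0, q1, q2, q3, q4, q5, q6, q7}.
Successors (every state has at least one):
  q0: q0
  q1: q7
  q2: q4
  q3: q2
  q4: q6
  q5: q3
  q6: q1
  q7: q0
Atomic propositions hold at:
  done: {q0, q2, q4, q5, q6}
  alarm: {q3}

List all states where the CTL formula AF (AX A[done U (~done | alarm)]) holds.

Sat(~done) = {q1, q3, q7}
Sat(~done | alarm) = {q1, q3, q7}
A[done U (~done | alarm)]: least fixpoint, start Z0 = Sat((~done | alarm)) = {q1, q3, q7}, add states in Sat(done) with every successor in Z. Z1 = {q1, q3, q5, q6, q7}; Z2 = {q1, q3, q4, q5, q6, q7}; Z3 = {q1, q2, q3, q4, q5, q6, q7}; fixed.
Sat(A[done U (~done | alarm)]) = {q1, q2, q3, q4, q5, q6, q7}
Sat(AX A[done U (~done | alarm)]) = {s : every successor in {q1, q2, q3, q4, q5, q6, q7}} = {q1, q2, q3, q4, q5, q6}
AF (AX A[done U (~done | alarm)]): least fixpoint, start Z0 = {q1, q2, q3, q4, q5, q6}, add states with every successor in Z. Already a fixed point.
Sat(AF (AX A[done U (~done | alarm)])) = {q1, q2, q3, q4, q5, q6}

{q1, q2, q3, q4, q5, q6}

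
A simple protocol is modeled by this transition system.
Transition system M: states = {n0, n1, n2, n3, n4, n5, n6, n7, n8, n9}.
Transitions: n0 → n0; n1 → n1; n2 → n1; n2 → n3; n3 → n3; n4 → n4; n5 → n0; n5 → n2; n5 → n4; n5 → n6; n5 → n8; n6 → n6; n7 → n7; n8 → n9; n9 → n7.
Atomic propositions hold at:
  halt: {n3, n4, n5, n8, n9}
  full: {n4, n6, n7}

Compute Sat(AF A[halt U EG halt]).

EG halt: greatest fixpoint, start Z0 = {n3, n4, n5, n8, n9}, keep only states in Sat with some successor in Z. Z1 = {n3, n4, n5, n8}; Z2 = {n3, n4, n5}; fixed.
Sat(EG halt) = {n3, n4, n5}
A[halt U EG halt]: least fixpoint, start Z0 = Sat(EG halt) = {n3, n4, n5}, add states in Sat(halt) with every successor in Z. Already a fixed point.
Sat(A[halt U EG halt]) = {n3, n4, n5}
AF A[halt U EG halt]: least fixpoint, start Z0 = {n3, n4, n5}, add states with every successor in Z. Already a fixed point.
Sat(AF A[halt U EG halt]) = {n3, n4, n5}

{n3, n4, n5}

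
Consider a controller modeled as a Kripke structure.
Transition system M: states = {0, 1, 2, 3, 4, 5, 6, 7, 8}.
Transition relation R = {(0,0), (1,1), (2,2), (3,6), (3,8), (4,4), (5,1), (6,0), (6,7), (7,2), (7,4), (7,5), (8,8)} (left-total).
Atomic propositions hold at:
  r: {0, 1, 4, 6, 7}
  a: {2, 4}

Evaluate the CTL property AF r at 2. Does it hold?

AF r: least fixpoint, start Z0 = {0, 1, 4, 6, 7}, add states with every successor in Z. Z1 = {0, 1, 4, 5, 6, 7}; fixed.
Sat(AF r) = {0, 1, 4, 5, 6, 7}
2 ∉ Sat(AF r) = {0, 1, 4, 5, 6, 7}, so the formula does not hold at 2.

No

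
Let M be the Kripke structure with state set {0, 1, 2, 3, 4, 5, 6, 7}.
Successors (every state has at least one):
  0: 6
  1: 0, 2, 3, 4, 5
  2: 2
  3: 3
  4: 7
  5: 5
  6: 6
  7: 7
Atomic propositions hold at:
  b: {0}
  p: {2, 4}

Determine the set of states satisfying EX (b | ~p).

Sat(~p) = {0, 1, 3, 5, 6, 7}
Sat(b | ~p) = {0, 1, 3, 5, 6, 7}
Sat(EX (b | ~p)) = {s : some successor in {0, 1, 3, 5, 6, 7}} = {0, 1, 3, 4, 5, 6, 7}

{0, 1, 3, 4, 5, 6, 7}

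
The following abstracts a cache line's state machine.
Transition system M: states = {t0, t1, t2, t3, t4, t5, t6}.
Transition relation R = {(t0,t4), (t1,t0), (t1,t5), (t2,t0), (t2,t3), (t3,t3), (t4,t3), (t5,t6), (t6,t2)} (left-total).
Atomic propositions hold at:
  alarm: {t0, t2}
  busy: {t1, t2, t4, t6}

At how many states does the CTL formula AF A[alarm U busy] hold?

6

A[alarm U busy]: least fixpoint, start Z0 = Sat(busy) = {t1, t2, t4, t6}, add states in Sat(alarm) with every successor in Z. Z1 = {t0, t1, t2, t4, t6}; fixed.
Sat(A[alarm U busy]) = {t0, t1, t2, t4, t6}
AF A[alarm U busy]: least fixpoint, start Z0 = {t0, t1, t2, t4, t6}, add states with every successor in Z. Z1 = {t0, t1, t2, t4, t5, t6}; fixed.
Sat(AF A[alarm U busy]) = {t0, t1, t2, t4, t5, t6}
|Sat(AF A[alarm U busy])| = |{t0, t1, t2, t4, t5, t6}| = 6.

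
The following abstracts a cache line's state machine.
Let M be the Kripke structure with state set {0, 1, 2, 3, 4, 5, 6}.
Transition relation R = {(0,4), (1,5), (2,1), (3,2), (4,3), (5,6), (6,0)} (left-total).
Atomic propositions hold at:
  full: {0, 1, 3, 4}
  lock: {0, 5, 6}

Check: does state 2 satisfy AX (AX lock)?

Yes

Sat(AX lock) = {s : every successor in {0, 5, 6}} = {1, 5, 6}
Sat(AX (AX lock)) = {s : every successor in {1, 5, 6}} = {1, 2, 5}
2 ∈ Sat(AX (AX lock)) = {1, 2, 5}, so the formula holds at 2.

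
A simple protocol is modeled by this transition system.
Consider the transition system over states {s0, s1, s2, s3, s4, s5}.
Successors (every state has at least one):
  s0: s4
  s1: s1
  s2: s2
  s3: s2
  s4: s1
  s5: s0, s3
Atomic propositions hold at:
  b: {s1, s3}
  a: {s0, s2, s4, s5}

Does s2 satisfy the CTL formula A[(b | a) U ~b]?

Yes

Sat(b | a) = {s0, s1, s2, s3, s4, s5}
Sat(~b) = {s0, s2, s4, s5}
A[(b | a) U ~b]: least fixpoint, start Z0 = Sat(~b) = {s0, s2, s4, s5}, add states in Sat(b | a) with every successor in Z. Z1 = {s0, s2, s3, s4, s5}; fixed.
Sat(A[(b | a) U ~b]) = {s0, s2, s3, s4, s5}
s2 ∈ Sat(A[(b | a) U ~b]) = {s0, s2, s3, s4, s5}, so the formula holds at s2.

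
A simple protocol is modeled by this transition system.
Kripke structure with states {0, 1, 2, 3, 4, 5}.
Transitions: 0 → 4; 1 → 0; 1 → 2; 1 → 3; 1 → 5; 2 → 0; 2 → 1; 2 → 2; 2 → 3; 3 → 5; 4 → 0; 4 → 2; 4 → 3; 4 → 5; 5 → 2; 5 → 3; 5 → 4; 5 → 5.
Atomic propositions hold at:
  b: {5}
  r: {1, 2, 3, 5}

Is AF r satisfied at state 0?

No

AF r: least fixpoint, start Z0 = {1, 2, 3, 5}, add states with every successor in Z. Already a fixed point.
Sat(AF r) = {1, 2, 3, 5}
0 ∉ Sat(AF r) = {1, 2, 3, 5}, so the formula does not hold at 0.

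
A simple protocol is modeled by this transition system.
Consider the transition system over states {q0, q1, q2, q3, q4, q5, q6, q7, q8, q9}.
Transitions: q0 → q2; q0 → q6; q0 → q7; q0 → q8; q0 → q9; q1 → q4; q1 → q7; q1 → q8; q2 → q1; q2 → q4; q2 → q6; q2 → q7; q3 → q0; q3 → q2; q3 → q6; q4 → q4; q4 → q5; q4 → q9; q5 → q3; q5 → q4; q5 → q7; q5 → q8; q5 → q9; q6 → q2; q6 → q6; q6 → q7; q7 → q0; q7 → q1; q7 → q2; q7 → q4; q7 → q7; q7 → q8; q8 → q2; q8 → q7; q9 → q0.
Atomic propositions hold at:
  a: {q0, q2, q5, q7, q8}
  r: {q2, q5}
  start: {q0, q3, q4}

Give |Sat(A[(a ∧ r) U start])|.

Sat(a ∧ r) = {q2, q5}
A[(a ∧ r) U start]: least fixpoint, start Z0 = Sat(start) = {q0, q3, q4}, add states in Sat(a ∧ r) with every successor in Z. Already a fixed point.
Sat(A[(a ∧ r) U start]) = {q0, q3, q4}
|Sat(A[(a ∧ r) U start])| = |{q0, q3, q4}| = 3.

3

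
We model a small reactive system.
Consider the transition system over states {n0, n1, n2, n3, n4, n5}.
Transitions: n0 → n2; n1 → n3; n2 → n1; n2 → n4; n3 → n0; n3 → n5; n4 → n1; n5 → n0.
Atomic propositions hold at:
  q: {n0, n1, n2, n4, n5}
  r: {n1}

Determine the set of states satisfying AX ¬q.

Sat(¬q) = {n3}
Sat(AX ¬q) = {s : every successor in {n3}} = {n1}

{n1}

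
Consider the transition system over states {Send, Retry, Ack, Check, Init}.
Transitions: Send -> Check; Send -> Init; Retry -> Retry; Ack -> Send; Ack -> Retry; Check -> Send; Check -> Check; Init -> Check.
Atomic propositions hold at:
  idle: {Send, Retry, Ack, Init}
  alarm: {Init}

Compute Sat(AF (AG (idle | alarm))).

Sat(idle | alarm) = {Send, Retry, Ack, Init}
AG (idle | alarm): greatest fixpoint, start Z0 = {Send, Retry, Ack, Init}, keep only states in Sat with every successor in Z. Z1 = {Retry, Ack}; Z2 = {Retry}; fixed.
Sat(AG (idle | alarm)) = {Retry}
AF (AG (idle | alarm)): least fixpoint, start Z0 = {Retry}, add states with every successor in Z. Already a fixed point.
Sat(AF (AG (idle | alarm))) = {Retry}

{Retry}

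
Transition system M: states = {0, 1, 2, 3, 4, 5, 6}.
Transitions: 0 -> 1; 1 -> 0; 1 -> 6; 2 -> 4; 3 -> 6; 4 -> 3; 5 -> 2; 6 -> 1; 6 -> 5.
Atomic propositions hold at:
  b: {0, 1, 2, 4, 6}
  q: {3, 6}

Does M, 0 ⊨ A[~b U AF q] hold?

No

Sat(~b) = {3, 5}
AF q: least fixpoint, start Z0 = {3, 6}, add states with every successor in Z. Z1 = {3, 4, 6}; Z2 = {2, 3, 4, 6}; Z3 = {2, 3, 4, 5, 6}; fixed.
Sat(AF q) = {2, 3, 4, 5, 6}
A[~b U AF q]: least fixpoint, start Z0 = Sat(AF q) = {2, 3, 4, 5, 6}, add states in Sat(~b) with every successor in Z. Already a fixed point.
Sat(A[~b U AF q]) = {2, 3, 4, 5, 6}
0 ∉ Sat(A[~b U AF q]) = {2, 3, 4, 5, 6}, so the formula does not hold at 0.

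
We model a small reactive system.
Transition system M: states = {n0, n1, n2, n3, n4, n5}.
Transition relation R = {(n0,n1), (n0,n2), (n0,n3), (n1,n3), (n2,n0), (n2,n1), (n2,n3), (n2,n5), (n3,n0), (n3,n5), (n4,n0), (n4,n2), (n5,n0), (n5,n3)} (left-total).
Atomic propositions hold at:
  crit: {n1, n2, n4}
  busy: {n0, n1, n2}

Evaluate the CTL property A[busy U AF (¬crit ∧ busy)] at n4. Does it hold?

Sat(¬crit) = {n0, n3, n5}
Sat(¬crit ∧ busy) = {n0}
AF (¬crit ∧ busy): least fixpoint, start Z0 = {n0}, add states with every successor in Z. Already a fixed point.
Sat(AF (¬crit ∧ busy)) = {n0}
A[busy U AF (¬crit ∧ busy)]: least fixpoint, start Z0 = Sat(AF (¬crit ∧ busy)) = {n0}, add states in Sat(busy) with every successor in Z. Already a fixed point.
Sat(A[busy U AF (¬crit ∧ busy)]) = {n0}
n4 ∉ Sat(A[busy U AF (¬crit ∧ busy)]) = {n0}, so the formula does not hold at n4.

No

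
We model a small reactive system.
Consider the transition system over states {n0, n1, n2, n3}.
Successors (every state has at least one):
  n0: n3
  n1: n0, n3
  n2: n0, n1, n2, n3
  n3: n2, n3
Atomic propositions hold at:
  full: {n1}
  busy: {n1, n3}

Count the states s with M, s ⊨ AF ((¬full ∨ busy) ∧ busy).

Sat(¬full) = {n0, n2, n3}
Sat(¬full ∨ busy) = {n0, n1, n2, n3}
Sat((¬full ∨ busy) ∧ busy) = {n1, n3}
AF ((¬full ∨ busy) ∧ busy): least fixpoint, start Z0 = {n1, n3}, add states with every successor in Z. Z1 = {n0, n1, n3}; fixed.
Sat(AF ((¬full ∨ busy) ∧ busy)) = {n0, n1, n3}
|Sat(AF ((¬full ∨ busy) ∧ busy))| = |{n0, n1, n3}| = 3.

3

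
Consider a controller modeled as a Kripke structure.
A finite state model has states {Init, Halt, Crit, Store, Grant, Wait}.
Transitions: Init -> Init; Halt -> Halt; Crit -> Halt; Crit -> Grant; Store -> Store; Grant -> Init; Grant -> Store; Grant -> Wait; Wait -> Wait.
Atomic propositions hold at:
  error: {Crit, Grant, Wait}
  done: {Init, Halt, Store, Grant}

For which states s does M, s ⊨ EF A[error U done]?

A[error U done]: least fixpoint, start Z0 = Sat(done) = {Init, Halt, Store, Grant}, add states in Sat(error) with every successor in Z. Z1 = {Init, Halt, Crit, Store, Grant}; fixed.
Sat(A[error U done]) = {Init, Halt, Crit, Store, Grant}
EF A[error U done]: least fixpoint, start Z0 = {Init, Halt, Crit, Store, Grant}, add states with some successor in Z. Already a fixed point.
Sat(EF A[error U done]) = {Init, Halt, Crit, Store, Grant}

{Init, Halt, Crit, Store, Grant}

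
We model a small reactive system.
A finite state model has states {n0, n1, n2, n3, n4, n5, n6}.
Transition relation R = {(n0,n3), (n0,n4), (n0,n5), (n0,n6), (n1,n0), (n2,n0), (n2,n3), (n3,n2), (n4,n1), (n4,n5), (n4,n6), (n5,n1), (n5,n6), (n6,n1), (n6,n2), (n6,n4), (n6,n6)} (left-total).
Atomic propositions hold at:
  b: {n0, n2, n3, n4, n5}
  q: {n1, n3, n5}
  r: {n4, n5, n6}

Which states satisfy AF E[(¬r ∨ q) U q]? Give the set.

{n0, n1, n2, n3, n5}

Sat(¬r) = {n0, n1, n2, n3}
Sat(¬r ∨ q) = {n0, n1, n2, n3, n5}
E[(¬r ∨ q) U q]: least fixpoint, start Z0 = Sat(q) = {n1, n3, n5}, add states in Sat(¬r ∨ q) with some successor in Z. Z1 = {n0, n1, n2, n3, n5}; fixed.
Sat(E[(¬r ∨ q) U q]) = {n0, n1, n2, n3, n5}
AF E[(¬r ∨ q) U q]: least fixpoint, start Z0 = {n0, n1, n2, n3, n5}, add states with every successor in Z. Already a fixed point.
Sat(AF E[(¬r ∨ q) U q]) = {n0, n1, n2, n3, n5}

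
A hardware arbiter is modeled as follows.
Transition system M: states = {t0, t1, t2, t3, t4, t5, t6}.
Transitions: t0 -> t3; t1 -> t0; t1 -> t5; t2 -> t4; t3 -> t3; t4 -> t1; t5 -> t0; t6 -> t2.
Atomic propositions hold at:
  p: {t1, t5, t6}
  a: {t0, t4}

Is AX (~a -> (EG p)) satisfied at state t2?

Yes

Sat(~a) = {t1, t2, t3, t5, t6}
EG p: greatest fixpoint, start Z0 = {t1, t5, t6}, keep only states in Sat with some successor in Z. Z1 = {t1}; Z2 = ∅; fixed.
Sat(EG p) = ∅
Sat(~a -> (EG p)) = {t0, t4}
Sat(AX (~a -> (EG p))) = {s : every successor in {t0, t4}} = {t2, t5}
t2 ∈ Sat(AX (~a -> (EG p))) = {t2, t5}, so the formula holds at t2.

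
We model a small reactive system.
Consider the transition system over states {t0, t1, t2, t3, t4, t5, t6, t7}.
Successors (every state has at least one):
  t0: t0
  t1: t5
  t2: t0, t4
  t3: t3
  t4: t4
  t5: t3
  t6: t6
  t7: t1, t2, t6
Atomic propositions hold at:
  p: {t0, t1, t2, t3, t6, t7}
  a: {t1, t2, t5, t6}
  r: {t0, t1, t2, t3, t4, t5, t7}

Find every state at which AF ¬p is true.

Sat(¬p) = {t4, t5}
AF ¬p: least fixpoint, start Z0 = {t4, t5}, add states with every successor in Z. Z1 = {t1, t4, t5}; fixed.
Sat(AF ¬p) = {t1, t4, t5}

{t1, t4, t5}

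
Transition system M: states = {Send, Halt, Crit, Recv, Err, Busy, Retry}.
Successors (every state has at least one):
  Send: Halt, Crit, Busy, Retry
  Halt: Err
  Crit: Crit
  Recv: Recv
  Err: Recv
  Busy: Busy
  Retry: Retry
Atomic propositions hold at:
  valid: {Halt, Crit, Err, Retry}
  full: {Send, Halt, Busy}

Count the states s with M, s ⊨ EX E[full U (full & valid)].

Sat(full & valid) = {Halt}
E[full U (full & valid)]: least fixpoint, start Z0 = Sat((full & valid)) = {Halt}, add states in Sat(full) with some successor in Z. Z1 = {Send, Halt}; fixed.
Sat(E[full U (full & valid)]) = {Send, Halt}
Sat(EX E[full U (full & valid)]) = {s : some successor in {Send, Halt}} = {Send}
|Sat(EX E[full U (full & valid)])| = |{Send}| = 1.

1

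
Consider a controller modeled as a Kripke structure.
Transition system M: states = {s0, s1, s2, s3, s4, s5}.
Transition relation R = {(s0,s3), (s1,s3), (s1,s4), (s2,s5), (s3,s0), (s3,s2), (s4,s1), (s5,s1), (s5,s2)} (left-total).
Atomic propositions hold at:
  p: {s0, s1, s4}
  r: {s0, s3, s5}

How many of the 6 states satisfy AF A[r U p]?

3

A[r U p]: least fixpoint, start Z0 = Sat(p) = {s0, s1, s4}, add states in Sat(r) with every successor in Z. Already a fixed point.
Sat(A[r U p]) = {s0, s1, s4}
AF A[r U p]: least fixpoint, start Z0 = {s0, s1, s4}, add states with every successor in Z. Already a fixed point.
Sat(AF A[r U p]) = {s0, s1, s4}
|Sat(AF A[r U p])| = |{s0, s1, s4}| = 3.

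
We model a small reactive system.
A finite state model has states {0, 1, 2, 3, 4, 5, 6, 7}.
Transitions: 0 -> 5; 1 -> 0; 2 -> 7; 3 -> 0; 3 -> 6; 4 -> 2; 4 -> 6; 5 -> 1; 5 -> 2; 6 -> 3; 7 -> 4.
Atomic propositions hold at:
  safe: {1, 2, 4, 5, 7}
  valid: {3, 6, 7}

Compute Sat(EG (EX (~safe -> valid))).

{0, 2, 3, 4, 5, 6, 7}

Sat(~safe) = {0, 3, 6}
Sat(~safe -> valid) = {1, 2, 3, 4, 5, 6, 7}
Sat(EX (~safe -> valid)) = {s : some successor in {1, 2, 3, 4, 5, 6, 7}} = {0, 2, 3, 4, 5, 6, 7}
EG (EX (~safe -> valid)): greatest fixpoint, start Z0 = {0, 2, 3, 4, 5, 6, 7}, keep only states in Sat with some successor in Z. Already a fixed point.
Sat(EG (EX (~safe -> valid))) = {0, 2, 3, 4, 5, 6, 7}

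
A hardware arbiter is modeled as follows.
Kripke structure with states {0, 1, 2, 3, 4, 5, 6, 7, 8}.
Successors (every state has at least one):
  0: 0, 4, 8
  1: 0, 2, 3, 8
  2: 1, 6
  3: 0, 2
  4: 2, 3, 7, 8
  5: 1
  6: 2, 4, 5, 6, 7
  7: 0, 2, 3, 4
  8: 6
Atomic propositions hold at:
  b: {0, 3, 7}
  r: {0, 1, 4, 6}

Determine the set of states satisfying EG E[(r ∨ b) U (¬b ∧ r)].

Sat(r ∨ b) = {0, 1, 3, 4, 6, 7}
Sat(¬b) = {1, 2, 4, 5, 6, 8}
Sat(¬b ∧ r) = {1, 4, 6}
E[(r ∨ b) U (¬b ∧ r)]: least fixpoint, start Z0 = Sat((¬b ∧ r)) = {1, 4, 6}, add states in Sat(r ∨ b) with some successor in Z. Z1 = {0, 1, 4, 6, 7}; Z2 = {0, 1, 3, 4, 6, 7}; fixed.
Sat(E[(r ∨ b) U (¬b ∧ r)]) = {0, 1, 3, 4, 6, 7}
EG E[(r ∨ b) U (¬b ∧ r)]: greatest fixpoint, start Z0 = {0, 1, 3, 4, 6, 7}, keep only states in Sat with some successor in Z. Already a fixed point.
Sat(EG E[(r ∨ b) U (¬b ∧ r)]) = {0, 1, 3, 4, 6, 7}

{0, 1, 3, 4, 6, 7}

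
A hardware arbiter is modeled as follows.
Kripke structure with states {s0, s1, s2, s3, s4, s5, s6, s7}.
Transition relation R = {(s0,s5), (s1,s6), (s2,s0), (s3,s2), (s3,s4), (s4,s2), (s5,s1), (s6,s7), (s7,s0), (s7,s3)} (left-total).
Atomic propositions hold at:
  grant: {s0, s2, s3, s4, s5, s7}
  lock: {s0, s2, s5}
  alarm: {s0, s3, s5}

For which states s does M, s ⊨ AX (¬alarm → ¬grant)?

{s0, s1, s2, s5, s7}

Sat(¬alarm) = {s1, s2, s4, s6, s7}
Sat(¬grant) = {s1, s6}
Sat(¬alarm → ¬grant) = {s0, s1, s3, s5, s6}
Sat(AX (¬alarm → ¬grant)) = {s : every successor in {s0, s1, s3, s5, s6}} = {s0, s1, s2, s5, s7}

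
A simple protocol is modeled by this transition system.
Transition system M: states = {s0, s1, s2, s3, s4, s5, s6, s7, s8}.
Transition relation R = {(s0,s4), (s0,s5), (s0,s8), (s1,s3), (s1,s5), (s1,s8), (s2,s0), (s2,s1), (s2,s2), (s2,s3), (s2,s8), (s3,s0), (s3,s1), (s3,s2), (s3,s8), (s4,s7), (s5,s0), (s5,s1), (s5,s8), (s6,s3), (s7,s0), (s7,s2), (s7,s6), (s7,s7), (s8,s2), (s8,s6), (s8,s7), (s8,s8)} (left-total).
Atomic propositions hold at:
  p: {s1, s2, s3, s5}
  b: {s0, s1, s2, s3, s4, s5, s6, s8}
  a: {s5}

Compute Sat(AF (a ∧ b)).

{s5}

Sat(a ∧ b) = {s5}
AF (a ∧ b): least fixpoint, start Z0 = {s5}, add states with every successor in Z. Already a fixed point.
Sat(AF (a ∧ b)) = {s5}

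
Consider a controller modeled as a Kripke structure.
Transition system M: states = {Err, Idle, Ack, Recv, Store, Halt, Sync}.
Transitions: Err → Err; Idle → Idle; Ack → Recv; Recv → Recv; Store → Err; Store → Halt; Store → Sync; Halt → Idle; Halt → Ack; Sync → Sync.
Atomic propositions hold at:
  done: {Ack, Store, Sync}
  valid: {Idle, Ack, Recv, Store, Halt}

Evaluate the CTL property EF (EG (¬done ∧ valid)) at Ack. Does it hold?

Sat(¬done) = {Err, Idle, Recv, Halt}
Sat(¬done ∧ valid) = {Idle, Recv, Halt}
EG (¬done ∧ valid): greatest fixpoint, start Z0 = {Idle, Recv, Halt}, keep only states in Sat with some successor in Z. Already a fixed point.
Sat(EG (¬done ∧ valid)) = {Idle, Recv, Halt}
EF (EG (¬done ∧ valid)): least fixpoint, start Z0 = {Idle, Recv, Halt}, add states with some successor in Z. Z1 = {Idle, Ack, Recv, Store, Halt}; fixed.
Sat(EF (EG (¬done ∧ valid))) = {Idle, Ack, Recv, Store, Halt}
Ack ∈ Sat(EF (EG (¬done ∧ valid))) = {Idle, Ack, Recv, Store, Halt}, so the formula holds at Ack.

Yes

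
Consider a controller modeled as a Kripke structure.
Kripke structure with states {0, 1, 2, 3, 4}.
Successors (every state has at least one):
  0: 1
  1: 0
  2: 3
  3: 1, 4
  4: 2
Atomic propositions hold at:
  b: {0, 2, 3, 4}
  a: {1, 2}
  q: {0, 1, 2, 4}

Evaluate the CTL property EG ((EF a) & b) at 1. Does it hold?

No

EF a: least fixpoint, start Z0 = {1, 2}, add states with some successor in Z. Z1 = {0, 1, 2, 3, 4}; fixed.
Sat(EF a) = {0, 1, 2, 3, 4}
Sat((EF a) & b) = {0, 2, 3, 4}
EG ((EF a) & b): greatest fixpoint, start Z0 = {0, 2, 3, 4}, keep only states in Sat with some successor in Z. Z1 = {2, 3, 4}; fixed.
Sat(EG ((EF a) & b)) = {2, 3, 4}
1 ∉ Sat(EG ((EF a) & b)) = {2, 3, 4}, so the formula does not hold at 1.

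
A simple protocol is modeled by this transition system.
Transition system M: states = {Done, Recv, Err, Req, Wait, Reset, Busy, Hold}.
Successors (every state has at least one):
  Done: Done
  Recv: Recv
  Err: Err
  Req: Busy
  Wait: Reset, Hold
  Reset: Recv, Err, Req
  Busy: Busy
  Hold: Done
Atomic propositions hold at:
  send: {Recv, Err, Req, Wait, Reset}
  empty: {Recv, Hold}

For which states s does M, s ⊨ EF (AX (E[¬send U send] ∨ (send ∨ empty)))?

{Recv, Err, Wait, Reset}

Sat(¬send) = {Done, Busy, Hold}
E[¬send U send]: least fixpoint, start Z0 = Sat(send) = {Recv, Err, Req, Wait, Reset}, add states in Sat(¬send) with some successor in Z. Already a fixed point.
Sat(E[¬send U send]) = {Recv, Err, Req, Wait, Reset}
Sat(send ∨ empty) = {Recv, Err, Req, Wait, Reset, Hold}
Sat(E[¬send U send] ∨ (send ∨ empty)) = {Recv, Err, Req, Wait, Reset, Hold}
Sat(AX (E[¬send U send] ∨ (send ∨ empty))) = {s : every successor in {Recv, Err, Req, Wait, Reset, Hold}} = {Recv, Err, Wait, Reset}
EF (AX (E[¬send U send] ∨ (send ∨ empty))): least fixpoint, start Z0 = {Recv, Err, Wait, Reset}, add states with some successor in Z. Already a fixed point.
Sat(EF (AX (E[¬send U send] ∨ (send ∨ empty)))) = {Recv, Err, Wait, Reset}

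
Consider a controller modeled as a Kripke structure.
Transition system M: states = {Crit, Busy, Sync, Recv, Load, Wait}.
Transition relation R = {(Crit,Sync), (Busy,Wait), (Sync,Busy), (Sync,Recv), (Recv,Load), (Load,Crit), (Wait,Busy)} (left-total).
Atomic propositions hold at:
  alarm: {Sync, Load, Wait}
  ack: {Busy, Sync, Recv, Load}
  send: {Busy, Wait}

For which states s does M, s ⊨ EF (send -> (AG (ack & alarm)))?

{Crit, Sync, Recv, Load}

Sat(ack & alarm) = {Sync, Load}
AG (ack & alarm): greatest fixpoint, start Z0 = {Sync, Load}, keep only states in Sat with every successor in Z. Z1 = ∅; fixed.
Sat(AG (ack & alarm)) = ∅
Sat(send -> (AG (ack & alarm))) = {Crit, Sync, Recv, Load}
EF (send -> (AG (ack & alarm))): least fixpoint, start Z0 = {Crit, Sync, Recv, Load}, add states with some successor in Z. Already a fixed point.
Sat(EF (send -> (AG (ack & alarm)))) = {Crit, Sync, Recv, Load}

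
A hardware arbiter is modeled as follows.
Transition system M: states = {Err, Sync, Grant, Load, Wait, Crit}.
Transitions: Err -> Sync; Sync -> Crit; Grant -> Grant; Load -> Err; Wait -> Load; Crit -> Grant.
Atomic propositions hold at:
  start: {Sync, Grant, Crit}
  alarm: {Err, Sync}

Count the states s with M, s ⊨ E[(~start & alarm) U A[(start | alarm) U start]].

Sat(~start) = {Err, Load, Wait}
Sat(~start & alarm) = {Err}
Sat(start | alarm) = {Err, Sync, Grant, Crit}
A[(start | alarm) U start]: least fixpoint, start Z0 = Sat(start) = {Sync, Grant, Crit}, add states in Sat(start | alarm) with every successor in Z. Z1 = {Err, Sync, Grant, Crit}; fixed.
Sat(A[(start | alarm) U start]) = {Err, Sync, Grant, Crit}
E[(~start & alarm) U A[(start | alarm) U start]]: least fixpoint, start Z0 = Sat(A[(start | alarm) U start]) = {Err, Sync, Grant, Crit}, add states in Sat(~start & alarm) with some successor in Z. Already a fixed point.
Sat(E[(~start & alarm) U A[(start | alarm) U start]]) = {Err, Sync, Grant, Crit}
|Sat(E[(~start & alarm) U A[(start | alarm) U start]])| = |{Err, Sync, Grant, Crit}| = 4.

4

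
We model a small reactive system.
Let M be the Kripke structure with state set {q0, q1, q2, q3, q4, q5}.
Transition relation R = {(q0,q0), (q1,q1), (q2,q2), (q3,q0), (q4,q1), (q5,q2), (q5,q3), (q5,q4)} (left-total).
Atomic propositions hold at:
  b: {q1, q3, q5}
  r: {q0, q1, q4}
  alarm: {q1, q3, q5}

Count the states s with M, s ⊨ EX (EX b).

3

Sat(EX b) = {s : some successor in {q1, q3, q5}} = {q1, q4, q5}
Sat(EX (EX b)) = {s : some successor in {q1, q4, q5}} = {q1, q4, q5}
|Sat(EX (EX b))| = |{q1, q4, q5}| = 3.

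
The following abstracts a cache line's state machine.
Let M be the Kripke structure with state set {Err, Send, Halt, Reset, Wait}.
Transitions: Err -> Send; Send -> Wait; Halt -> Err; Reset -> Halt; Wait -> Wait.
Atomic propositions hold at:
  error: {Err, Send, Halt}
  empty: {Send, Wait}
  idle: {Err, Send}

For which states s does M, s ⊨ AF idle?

{Err, Send, Halt, Reset}

AF idle: least fixpoint, start Z0 = {Err, Send}, add states with every successor in Z. Z1 = {Err, Send, Halt}; Z2 = {Err, Send, Halt, Reset}; fixed.
Sat(AF idle) = {Err, Send, Halt, Reset}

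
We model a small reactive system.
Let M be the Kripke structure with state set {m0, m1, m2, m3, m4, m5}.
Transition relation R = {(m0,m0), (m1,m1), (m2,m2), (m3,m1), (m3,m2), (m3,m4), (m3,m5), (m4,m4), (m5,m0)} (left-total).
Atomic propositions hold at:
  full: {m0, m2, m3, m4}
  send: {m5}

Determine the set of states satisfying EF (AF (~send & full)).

{m0, m2, m3, m4, m5}

Sat(~send) = {m0, m1, m2, m3, m4}
Sat(~send & full) = {m0, m2, m3, m4}
AF (~send & full): least fixpoint, start Z0 = {m0, m2, m3, m4}, add states with every successor in Z. Z1 = {m0, m2, m3, m4, m5}; fixed.
Sat(AF (~send & full)) = {m0, m2, m3, m4, m5}
EF (AF (~send & full)): least fixpoint, start Z0 = {m0, m2, m3, m4, m5}, add states with some successor in Z. Already a fixed point.
Sat(EF (AF (~send & full))) = {m0, m2, m3, m4, m5}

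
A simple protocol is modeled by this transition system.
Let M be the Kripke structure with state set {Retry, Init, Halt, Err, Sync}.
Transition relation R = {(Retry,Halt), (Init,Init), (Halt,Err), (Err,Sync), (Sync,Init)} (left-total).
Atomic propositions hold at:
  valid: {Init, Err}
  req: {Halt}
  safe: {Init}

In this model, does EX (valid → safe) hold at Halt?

No

Sat(valid → safe) = {Retry, Init, Halt, Sync}
Sat(EX (valid → safe)) = {s : some successor in {Retry, Init, Halt, Sync}} = {Retry, Init, Err, Sync}
Halt ∉ Sat(EX (valid → safe)) = {Retry, Init, Err, Sync}, so the formula does not hold at Halt.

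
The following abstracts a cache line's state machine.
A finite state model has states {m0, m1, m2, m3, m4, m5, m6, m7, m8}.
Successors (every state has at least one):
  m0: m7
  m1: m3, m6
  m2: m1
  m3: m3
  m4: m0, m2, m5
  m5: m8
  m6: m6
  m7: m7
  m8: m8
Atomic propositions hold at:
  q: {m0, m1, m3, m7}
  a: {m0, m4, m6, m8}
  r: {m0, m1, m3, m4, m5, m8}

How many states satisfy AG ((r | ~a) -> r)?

Sat(~a) = {m1, m2, m3, m5, m7}
Sat(r | ~a) = {m0, m1, m2, m3, m4, m5, m7, m8}
Sat((r | ~a) -> r) = {m0, m1, m3, m4, m5, m6, m8}
AG ((r | ~a) -> r): greatest fixpoint, start Z0 = {m0, m1, m3, m4, m5, m6, m8}, keep only states in Sat with every successor in Z. Z1 = {m1, m3, m5, m6, m8}; fixed.
Sat(AG ((r | ~a) -> r)) = {m1, m3, m5, m6, m8}
|Sat(AG ((r | ~a) -> r))| = |{m1, m3, m5, m6, m8}| = 5.

5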